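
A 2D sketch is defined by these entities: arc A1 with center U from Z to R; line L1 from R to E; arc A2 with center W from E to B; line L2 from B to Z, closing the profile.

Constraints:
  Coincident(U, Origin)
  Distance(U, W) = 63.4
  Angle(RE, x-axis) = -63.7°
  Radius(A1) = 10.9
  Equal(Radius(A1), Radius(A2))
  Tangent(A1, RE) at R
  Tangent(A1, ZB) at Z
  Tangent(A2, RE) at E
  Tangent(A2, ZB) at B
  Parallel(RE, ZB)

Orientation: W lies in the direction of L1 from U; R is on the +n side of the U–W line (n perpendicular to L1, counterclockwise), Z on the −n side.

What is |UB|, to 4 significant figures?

64.33

Tangency of A1 to both parallel lines with radius 10.9 puts R and Z at U ± 10.9·n: R = (9.772, 4.829), Z = (-9.772, -4.829). Equal radii place E and B the same way about W: E = W + 10.9·n = (37.86, -52.01), B = W − 10.9·n = (18.32, -61.67). Then |UB| = |B − U| = 64.33.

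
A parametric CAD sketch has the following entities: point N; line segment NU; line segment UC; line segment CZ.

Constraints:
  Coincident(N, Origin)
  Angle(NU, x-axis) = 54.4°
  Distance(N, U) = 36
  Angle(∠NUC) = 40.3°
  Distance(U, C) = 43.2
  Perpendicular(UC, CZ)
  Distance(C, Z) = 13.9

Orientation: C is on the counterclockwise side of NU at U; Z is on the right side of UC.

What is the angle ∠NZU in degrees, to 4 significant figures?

49.22°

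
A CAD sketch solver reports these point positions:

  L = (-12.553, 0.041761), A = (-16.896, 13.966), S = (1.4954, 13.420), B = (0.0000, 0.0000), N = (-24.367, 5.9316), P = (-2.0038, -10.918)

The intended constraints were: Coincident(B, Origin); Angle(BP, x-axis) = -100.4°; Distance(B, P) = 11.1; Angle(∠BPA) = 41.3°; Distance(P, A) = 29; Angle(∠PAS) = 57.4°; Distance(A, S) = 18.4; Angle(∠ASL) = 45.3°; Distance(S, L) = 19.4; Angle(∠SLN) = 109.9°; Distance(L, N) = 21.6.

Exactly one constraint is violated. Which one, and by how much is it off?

Distance(L, N) = 21.6 — off by 8.40.

B = (0.00, 0.00) ✓; BP at -100.4° ✓; |BP| = 11.10 ✓; ∠BPA = 41.30° ✓; |PA| = 29.00 ✓; ∠PAS = 57.40° ✓; |AS| = 18.40 ✓; ∠ASL = 45.30° ✓; |SL| = 19.40 ✓; ∠SLN = 109.9° ✓; |LN| = 13.20 ✗.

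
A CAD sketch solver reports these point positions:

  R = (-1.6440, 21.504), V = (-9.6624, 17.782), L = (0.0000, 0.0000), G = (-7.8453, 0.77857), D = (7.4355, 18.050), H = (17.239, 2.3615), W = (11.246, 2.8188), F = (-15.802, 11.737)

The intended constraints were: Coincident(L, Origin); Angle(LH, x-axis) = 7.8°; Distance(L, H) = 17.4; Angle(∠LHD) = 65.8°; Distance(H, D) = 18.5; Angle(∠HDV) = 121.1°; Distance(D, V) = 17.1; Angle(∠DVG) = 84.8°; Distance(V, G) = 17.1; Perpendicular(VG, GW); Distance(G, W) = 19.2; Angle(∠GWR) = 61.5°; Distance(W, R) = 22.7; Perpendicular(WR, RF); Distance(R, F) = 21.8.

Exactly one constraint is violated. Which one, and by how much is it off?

Distance(R, F) = 21.8 — off by 4.60.

L = (0.00, 0.00) ✓; LH at 7.800° ✓; |LH| = 17.40 ✓; ∠LHD = 65.80° ✓; |HD| = 18.50 ✓; ∠HDV = 121.1° ✓; |DV| = 17.10 ✓; ∠DVG = 84.80° ✓; |VG| = 17.10 ✓; ∠(VG, GW) = 90.00° ✓; |GW| = 19.20 ✓; ∠GWR = 61.50° ✓; |WR| = 22.70 ✓; ∠(WR, RF) = 90.00° ✓; |RF| = 17.20 ✗.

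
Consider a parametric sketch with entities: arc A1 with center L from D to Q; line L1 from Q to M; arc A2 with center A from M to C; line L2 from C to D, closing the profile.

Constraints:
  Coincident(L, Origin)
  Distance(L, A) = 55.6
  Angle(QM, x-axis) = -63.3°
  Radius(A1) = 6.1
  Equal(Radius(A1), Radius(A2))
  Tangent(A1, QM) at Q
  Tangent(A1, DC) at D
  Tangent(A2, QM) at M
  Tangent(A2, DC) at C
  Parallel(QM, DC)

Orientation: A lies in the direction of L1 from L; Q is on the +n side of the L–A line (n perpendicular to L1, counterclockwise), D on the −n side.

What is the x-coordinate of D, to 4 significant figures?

-5.450

The slot axis is L1's direction at -63.3°, so u = (cos -63.3°, sin -63.3°) = (0.4493, -0.8934) and n = (−sin -63.3°, cos -63.3°) = (0.8934, 0.4493). L is at the origin and A lies 55.6 along u from L, so A = 55.6·u = (24.98, -49.67). Tangency of A1 to both parallel lines with radius 6.1 puts Q and D at L ± 6.1·n: Q = (5.450, 2.741), D = (-5.450, -2.741). So D.x = -5.450.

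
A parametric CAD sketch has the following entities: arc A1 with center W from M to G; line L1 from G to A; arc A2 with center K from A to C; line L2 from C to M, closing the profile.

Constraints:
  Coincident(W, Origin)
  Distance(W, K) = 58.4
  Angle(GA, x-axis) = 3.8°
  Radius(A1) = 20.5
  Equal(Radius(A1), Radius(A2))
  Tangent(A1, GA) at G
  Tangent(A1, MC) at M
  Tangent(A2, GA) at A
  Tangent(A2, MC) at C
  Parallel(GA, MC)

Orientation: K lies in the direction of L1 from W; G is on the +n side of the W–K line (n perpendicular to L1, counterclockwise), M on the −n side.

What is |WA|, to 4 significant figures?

61.89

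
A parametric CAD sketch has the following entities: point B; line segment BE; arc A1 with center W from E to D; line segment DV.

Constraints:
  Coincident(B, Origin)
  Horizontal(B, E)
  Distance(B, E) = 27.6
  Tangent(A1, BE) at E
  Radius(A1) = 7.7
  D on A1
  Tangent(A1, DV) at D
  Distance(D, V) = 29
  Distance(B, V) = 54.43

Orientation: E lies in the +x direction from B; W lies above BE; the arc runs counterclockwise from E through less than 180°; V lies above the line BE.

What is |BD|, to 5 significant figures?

35.457

Checks: |BE| = 27.60 ✓; |WD| = 7.700 ✓; ∠(WD, DV) = 90.00° ✓; |DV| = 29.00 ✓; |BV| = 54.43 ✓.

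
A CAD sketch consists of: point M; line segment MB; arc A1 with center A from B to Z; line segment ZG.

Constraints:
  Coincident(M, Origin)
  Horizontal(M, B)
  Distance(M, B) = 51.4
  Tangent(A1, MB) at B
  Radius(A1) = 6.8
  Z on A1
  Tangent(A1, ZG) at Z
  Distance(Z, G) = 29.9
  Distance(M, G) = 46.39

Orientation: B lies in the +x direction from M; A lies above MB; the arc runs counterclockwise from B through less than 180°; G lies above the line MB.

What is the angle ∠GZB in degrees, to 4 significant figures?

111.0°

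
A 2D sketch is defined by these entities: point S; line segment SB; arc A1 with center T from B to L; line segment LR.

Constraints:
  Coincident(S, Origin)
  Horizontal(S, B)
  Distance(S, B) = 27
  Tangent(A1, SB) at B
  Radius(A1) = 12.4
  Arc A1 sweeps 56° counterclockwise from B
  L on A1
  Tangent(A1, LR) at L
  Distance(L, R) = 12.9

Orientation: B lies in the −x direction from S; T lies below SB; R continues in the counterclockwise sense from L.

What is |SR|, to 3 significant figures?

47.3

S is at the origin; S and B share the same y with |SB| = 27.0 and B on the −x side, so B = (-27.0, 0.00). The tangent condition forces TB to be normal to SB, so T = B + (0, -12.4) = (-27.0, -12.4). On A1, B sits at bearing 90° from T; a 56° counterclockwise sweep puts L at bearing 146°, so L = T + 12.4·(cos 146°, sin 146°) = (-37.3, -5.47). Since A1 is tangent to LR there, TL ⟂ LR, so LR runs along (−sin 146°, cos 146°); with |LR| = 12.9, R = (-44.5, -16.2). Then |SR| = |R − S| = 47.3.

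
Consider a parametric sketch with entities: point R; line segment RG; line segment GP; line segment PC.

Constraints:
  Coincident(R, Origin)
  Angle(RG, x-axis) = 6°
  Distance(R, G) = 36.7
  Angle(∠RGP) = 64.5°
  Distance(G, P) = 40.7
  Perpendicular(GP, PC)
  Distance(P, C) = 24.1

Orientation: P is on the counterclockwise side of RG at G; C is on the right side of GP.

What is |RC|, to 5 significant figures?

62.408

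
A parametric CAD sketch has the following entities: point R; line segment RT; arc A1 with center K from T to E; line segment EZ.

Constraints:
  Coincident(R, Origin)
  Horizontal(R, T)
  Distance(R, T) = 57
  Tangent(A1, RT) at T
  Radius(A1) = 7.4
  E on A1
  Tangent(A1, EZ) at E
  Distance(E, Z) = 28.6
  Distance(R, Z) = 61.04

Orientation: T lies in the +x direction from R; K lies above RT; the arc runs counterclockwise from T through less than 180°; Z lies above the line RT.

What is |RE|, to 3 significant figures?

64.4

R is at the origin; R and T share the same y with |RT| = 57.0 and T on the +x side, so T = (57.0, 0.00). The tangent condition forces KT to be normal to RT, so K = T + (0, 7.4) = (57.0, 7.40). Since KE ⟂ EZ (tangency), |KZ| = √(7.4² + 28.6²) = 29.5 regardless of where E sits on A1. So Z lies on both circle(R, 61.04) and circle(K, 29.5); the above-RT intersection is Z = (49.3, 35.9). E is the foot of the tangent from Z: E = (63.4, 11.0).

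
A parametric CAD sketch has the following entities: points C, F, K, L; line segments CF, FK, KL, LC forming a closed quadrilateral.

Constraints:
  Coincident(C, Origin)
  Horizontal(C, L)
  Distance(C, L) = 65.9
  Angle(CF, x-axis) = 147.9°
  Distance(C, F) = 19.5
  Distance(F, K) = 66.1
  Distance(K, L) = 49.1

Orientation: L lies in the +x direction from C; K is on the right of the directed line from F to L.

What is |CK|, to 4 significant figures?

47.13

C is at the origin; C and L share the same y with |CL| = 65.9 and L in +x, so L = (65.9, 0). CF runs at 147.9° with |CF| = 19.5, so F = (-16.52, 10.36). K is determined by |FK| = 66.1 and |KL| = 49.1 together: it lies at the intersection of circle(F, 66.1) and circle(L, 49.1). With |FL| = 83.07, the foot of the radical line on FL is 53.32 from F and the perpendicular offset is √(66.1² − 53.32²) = 39.06. Taking the right-of-FL solution: K = (31.51, -35.05).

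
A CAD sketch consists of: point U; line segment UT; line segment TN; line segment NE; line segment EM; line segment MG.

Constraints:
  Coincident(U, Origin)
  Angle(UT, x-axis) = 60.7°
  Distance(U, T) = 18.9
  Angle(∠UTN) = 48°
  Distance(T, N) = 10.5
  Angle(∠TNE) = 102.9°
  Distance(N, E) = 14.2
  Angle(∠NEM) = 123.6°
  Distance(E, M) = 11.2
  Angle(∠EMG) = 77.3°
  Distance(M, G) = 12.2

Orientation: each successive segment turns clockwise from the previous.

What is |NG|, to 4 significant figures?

16.38

∠NEM = 123.6° gives EM at 155.2° from the x-axis; with |EM| = 11.2, M = (-9.646, 3.794). ∠EMG = 77.3° gives MG at 52.50° from the x-axis; with |MG| = 12.2, G = (-2.219, 13.47). Then |NG| = |G − N| = 16.38.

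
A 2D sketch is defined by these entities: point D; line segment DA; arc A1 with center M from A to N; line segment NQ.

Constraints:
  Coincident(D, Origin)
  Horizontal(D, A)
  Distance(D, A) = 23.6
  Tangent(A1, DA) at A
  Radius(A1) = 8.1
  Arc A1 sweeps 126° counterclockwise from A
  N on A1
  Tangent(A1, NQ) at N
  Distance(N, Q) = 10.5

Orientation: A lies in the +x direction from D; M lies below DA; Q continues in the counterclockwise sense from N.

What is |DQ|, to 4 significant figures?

31.55

D is at the origin; D and A share the same y with |DA| = 23.6 and A on the +x side, so A = (23.60, 0.000). The tangent condition forces MA to be normal to DA, so M = A + (0, -8.1) = (23.60, -8.100). On A1, A sits at bearing 90° from M; a 126° counterclockwise sweep puts N at bearing 216°, so N = M + 8.1·(cos 216°, sin 216°) = (17.05, -12.86). The tangent condition forces MN to be normal to NQ, so NQ runs along (−sin 216°, cos 216°); with |NQ| = 10.5, Q = (23.22, -21.36). Then |DQ| = |Q − D| = 31.55.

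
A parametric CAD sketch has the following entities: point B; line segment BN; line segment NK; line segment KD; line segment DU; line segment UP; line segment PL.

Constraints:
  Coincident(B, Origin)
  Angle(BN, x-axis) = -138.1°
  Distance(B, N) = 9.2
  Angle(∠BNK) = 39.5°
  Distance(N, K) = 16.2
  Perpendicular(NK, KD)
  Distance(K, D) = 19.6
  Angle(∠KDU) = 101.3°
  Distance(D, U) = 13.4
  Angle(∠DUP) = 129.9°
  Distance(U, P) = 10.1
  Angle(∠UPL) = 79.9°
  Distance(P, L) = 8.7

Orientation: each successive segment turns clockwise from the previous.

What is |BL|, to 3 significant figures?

6.88

B is at the origin; BN runs at -138.1° with length 9.2, so N = (-6.85, -6.14). ∠BNK = 39.5° gives NK at 81.4° from the x-axis; with |NK| = 16.2, K = (-4.43, 9.87). NK ⟂ KD, so KD runs at -8.60°; with |KD| = 19.6, D = (15.0, 6.94). ∠KDU = 101.3° gives DU at -87.3° from the x-axis; with |DU| = 13.4, U = (15.6, -6.44). ∠DUP = 129.9° gives UP at -137° from the x-axis; with |UP| = 10.1, P = (8.15, -13.3). ∠UPL = 79.9° gives PL at 122° from the x-axis; with |PL| = 8.7, L = (3.48, -5.94). Then |BL| = |L − B| = 6.88.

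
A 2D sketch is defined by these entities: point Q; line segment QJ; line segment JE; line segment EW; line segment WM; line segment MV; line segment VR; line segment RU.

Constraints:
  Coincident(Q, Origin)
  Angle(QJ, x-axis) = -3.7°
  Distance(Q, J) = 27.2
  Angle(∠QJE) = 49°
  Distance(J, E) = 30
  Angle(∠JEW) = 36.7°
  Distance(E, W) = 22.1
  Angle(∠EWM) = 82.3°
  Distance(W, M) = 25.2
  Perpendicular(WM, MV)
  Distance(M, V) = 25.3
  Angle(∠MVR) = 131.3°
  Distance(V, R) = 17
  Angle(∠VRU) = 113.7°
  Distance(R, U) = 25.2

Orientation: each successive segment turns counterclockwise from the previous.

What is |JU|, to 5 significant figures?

41.132

Q is at the origin; QJ runs at -3.7° with length 27.2, so J = (27.143, -1.7553). ∠QJE = 49.0° gives JE at 127.30° from the x-axis; with |JE| = 30.0, E = (8.9637, 22.109). ∠JEW = 36.7° gives EW at -89.400° from the x-axis; with |EW| = 22.1, W = (9.1951, 0.010137). ∠EWM = 82.3° gives WM at 8.3000° from the x-axis; with |WM| = 25.2, M = (34.131, 3.6479). WM ⟂ MV, so MV runs at 98.300°; with |MV| = 25.3, V = (30.479, 28.683). ∠MVR = 131.3° gives VR at 147.00° from the x-axis; with |VR| = 17.0, R = (16.222, 37.942). ∠VRU = 113.7° gives RU at -146.70° from the x-axis; with |RU| = 25.2, U = (-4.8408, 24.106). Then |JU| = |U − J| = 41.132.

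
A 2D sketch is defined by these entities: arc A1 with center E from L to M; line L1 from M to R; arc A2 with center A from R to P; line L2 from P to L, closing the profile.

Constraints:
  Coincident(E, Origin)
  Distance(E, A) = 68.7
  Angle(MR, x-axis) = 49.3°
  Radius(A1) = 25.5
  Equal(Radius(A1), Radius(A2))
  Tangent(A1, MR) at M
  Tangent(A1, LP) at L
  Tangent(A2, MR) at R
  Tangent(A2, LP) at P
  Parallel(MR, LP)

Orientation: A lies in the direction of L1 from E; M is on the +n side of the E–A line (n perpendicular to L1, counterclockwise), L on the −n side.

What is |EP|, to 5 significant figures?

73.280

The slot axis is L1's direction at 49.3°, so u = (cos 49.3°, sin 49.3°) = (0.65210, 0.75813) and n = (−sin 49.3°, cos 49.3°) = (-0.75813, 0.65210). E is at the origin and A lies 68.7 along u from E, so A = 68.7·u = (44.799, 52.084). Tangency of A1 to both parallel lines with radius 25.5 puts M and L at E ± 25.5·n: M = (-19.332, 16.629), L = (19.332, -16.629). Equal radii place R and P the same way about A: R = A + 25.5·n = (25.467, 68.712), P = A − 25.5·n = (64.132, 35.455). Then |EP| = |P − E| = 73.280.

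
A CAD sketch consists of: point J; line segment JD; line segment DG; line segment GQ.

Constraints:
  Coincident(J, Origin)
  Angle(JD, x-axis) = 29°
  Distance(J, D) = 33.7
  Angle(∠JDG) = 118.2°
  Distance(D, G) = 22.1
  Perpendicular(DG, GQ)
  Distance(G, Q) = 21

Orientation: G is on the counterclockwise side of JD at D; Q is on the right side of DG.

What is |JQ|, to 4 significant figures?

63.37

J is at the origin; JD runs at 29.0° with length 33.7, so D = 33.7·(cos 29.0°, sin 29.0°) = (29.47, 16.34). ∠JDG = 118.2°, so DG runs at 29.0° + (180° − 118.2°) = 90.80° from the x-axis; with |DG| = 22.1, G = D + 22.1·(cos 90.80°, sin 90.80°) = (29.17, 38.44). DG ⟂ GQ; with |GQ| = 21.0 on the right of DG, Q = G + 21.0·(0.9999, 0.01396) = (50.16, 38.73). Then |JQ| = |Q − J| = 63.37.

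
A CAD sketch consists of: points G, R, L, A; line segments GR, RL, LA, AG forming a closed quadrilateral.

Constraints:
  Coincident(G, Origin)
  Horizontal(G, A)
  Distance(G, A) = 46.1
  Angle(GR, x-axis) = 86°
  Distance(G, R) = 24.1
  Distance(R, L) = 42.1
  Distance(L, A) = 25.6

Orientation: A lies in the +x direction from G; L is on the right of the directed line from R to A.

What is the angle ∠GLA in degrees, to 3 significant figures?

125°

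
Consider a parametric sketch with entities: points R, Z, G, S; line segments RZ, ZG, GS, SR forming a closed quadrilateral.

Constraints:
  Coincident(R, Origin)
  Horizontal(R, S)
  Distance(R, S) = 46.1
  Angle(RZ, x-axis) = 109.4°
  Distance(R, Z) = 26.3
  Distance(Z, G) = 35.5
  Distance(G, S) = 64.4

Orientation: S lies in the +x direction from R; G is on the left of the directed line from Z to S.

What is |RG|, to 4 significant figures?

55.31

Checks: |ZG| = 35.50 ✓; |GS| = 64.40 ✓.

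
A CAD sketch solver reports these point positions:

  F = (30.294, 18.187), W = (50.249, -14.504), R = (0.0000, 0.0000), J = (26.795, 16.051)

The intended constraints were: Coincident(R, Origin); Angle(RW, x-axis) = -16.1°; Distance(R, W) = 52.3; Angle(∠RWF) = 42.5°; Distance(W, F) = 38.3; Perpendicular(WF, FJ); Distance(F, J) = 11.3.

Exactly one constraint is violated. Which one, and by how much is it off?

Distance(F, J) = 11.3 — off by 7.20.

R = (0.00, 0.00) ✓; RW at -16.10° ✓; |RW| = 52.30 ✓; ∠RWF = 42.50° ✓; |WF| = 38.30 ✓; ∠(WF, FJ) = 90.00° ✓; |FJ| = 4.099 ✗.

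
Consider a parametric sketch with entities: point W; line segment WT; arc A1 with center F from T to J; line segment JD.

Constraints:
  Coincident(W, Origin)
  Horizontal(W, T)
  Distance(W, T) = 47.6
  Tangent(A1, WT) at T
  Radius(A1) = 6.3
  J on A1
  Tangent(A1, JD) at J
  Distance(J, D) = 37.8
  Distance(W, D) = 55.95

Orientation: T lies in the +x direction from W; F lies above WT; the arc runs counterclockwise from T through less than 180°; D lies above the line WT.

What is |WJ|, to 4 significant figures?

53.99

Checks: |WT| = 47.60 ✓; |FJ| = 6.300 ✓; ∠(FJ, JD) = 90.00° ✓; |JD| = 37.80 ✓; |WD| = 55.95 ✓.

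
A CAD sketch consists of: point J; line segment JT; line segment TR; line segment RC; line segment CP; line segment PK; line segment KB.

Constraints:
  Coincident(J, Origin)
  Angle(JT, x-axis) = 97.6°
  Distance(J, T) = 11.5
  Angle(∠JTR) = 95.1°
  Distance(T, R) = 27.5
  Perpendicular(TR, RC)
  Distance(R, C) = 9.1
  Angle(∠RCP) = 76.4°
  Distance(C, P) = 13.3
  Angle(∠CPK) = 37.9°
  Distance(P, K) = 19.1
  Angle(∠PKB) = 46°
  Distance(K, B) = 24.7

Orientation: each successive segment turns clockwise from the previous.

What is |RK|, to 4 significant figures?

4.862

J is at the origin; JT runs at 97.6° with length 11.5, so T = (-1.521, 11.40). ∠JTR = 95.1° gives TR at 12.70° from the x-axis; with |TR| = 27.5, R = (25.31, 17.44). TR is perpendicular to RC, so RC runs at -77.30°; with |RC| = 9.1, C = (27.31, 8.567). ∠RCP = 76.4° gives CP at 179.1° from the x-axis; with |CP| = 13.3, P = (14.01, 8.776). ∠CPK = 37.9° gives PK at 37.00° from the x-axis; with |PK| = 19.1, K = (29.26, 20.27). Then |RK| = |K − R| = 4.862.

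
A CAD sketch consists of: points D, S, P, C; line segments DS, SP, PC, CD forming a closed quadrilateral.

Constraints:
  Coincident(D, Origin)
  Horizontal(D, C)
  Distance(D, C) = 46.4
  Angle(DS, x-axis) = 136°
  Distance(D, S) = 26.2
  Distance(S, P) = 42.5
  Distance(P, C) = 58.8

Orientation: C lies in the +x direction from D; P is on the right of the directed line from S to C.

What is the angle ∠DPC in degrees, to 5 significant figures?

48.323°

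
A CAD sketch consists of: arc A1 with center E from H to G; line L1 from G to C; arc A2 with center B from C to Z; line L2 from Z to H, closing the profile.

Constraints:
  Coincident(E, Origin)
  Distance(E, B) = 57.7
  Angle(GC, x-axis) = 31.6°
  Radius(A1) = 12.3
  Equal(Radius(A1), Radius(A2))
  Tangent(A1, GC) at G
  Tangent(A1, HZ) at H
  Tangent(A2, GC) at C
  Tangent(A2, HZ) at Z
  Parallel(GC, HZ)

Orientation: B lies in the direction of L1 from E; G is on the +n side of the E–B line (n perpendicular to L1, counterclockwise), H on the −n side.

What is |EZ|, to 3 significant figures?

59.0

The slot axis is L1's direction at 31.6°, so u = (cos 31.6°, sin 31.6°) = (0.852, 0.524) and n = (−sin 31.6°, cos 31.6°) = (-0.524, 0.852). E is at the origin and B lies 57.7 along u from E, so B = 57.7·u = (49.1, 30.2). Tangency of A1 to both parallel lines with radius 12.3 puts G and H at E ± 12.3·n: G = (-6.45, 10.5), H = (6.45, -10.5). Equal radii place C and Z the same way about B: C = B + 12.3·n = (42.7, 40.7), Z = B − 12.3·n = (55.6, 19.8). Then |EZ| = |Z − E| = 59.0.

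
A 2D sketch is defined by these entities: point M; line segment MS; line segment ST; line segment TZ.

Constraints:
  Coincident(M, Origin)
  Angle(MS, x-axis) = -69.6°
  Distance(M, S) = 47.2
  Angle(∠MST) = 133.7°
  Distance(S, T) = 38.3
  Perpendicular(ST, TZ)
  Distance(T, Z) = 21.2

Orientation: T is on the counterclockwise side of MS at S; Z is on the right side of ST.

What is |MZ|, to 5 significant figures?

89.938

M is at the origin; MS runs at -69.6° with length 47.2, so S = 47.2·(cos -69.6°, sin -69.6°) = (16.453, -44.240). ∠MST = 133.7°, so ST runs at -69.6° + (180° − 133.7°) = -23.300° from the x-axis; with |ST| = 38.3, T = S + 38.3·(cos -23.300°, sin -23.300°) = (51.629, -59.389). ST ⟂ TZ; with |TZ| = 21.2 on the right of ST, Z = T + 21.2·(-0.39555, -0.91845) = (43.244, -78.860). Then |MZ| = |Z − M| = 89.938.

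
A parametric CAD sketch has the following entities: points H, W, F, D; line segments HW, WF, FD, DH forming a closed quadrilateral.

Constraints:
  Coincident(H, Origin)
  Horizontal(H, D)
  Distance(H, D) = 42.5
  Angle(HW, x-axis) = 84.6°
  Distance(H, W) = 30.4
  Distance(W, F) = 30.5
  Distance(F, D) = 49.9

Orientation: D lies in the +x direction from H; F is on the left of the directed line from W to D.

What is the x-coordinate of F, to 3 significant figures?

27.9

H is at the origin; HD is horizontal with |HD| = 42.5 and D in +x, so D = (42.5, 0). HW runs at 84.6° with |HW| = 30.4, so W = (2.86, 30.3). F is determined by |WF| = 30.5 and |FD| = 49.9 together: it lies at the intersection of circle(W, 30.5) and circle(D, 49.9). With |WD| = 49.9, the foot of the radical line on WD is 9.30 from W and the perpendicular offset is √(30.5² − 9.30²) = 29.0. Taking the left-of-WD solution: F = (27.9, 47.7).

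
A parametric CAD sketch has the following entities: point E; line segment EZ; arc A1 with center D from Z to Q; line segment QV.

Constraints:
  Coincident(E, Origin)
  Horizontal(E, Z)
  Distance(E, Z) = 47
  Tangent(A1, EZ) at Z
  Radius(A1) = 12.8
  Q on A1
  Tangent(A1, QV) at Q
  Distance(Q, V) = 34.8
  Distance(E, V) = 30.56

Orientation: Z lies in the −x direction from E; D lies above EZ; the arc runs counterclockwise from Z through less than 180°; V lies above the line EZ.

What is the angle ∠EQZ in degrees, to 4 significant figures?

152.8°

E is at the origin; E and Z share the same y with |EZ| = 47.0 and Z on the −x side, so Z = (-47.00, 0.000). The tangent condition forces DZ to be normal to EZ, so D = Z + (0, 12.8) = (-47.00, 12.80). Since DQ ⟂ QV (tangency), |DV| = √(12.8² + 34.8²) = 37.08 regardless of where Q sits on A1. So V lies on both circle(E, 30.56) and circle(D, 37.08); the above-EZ intersection is V = (-13.02, 27.65). Q is the foot of the tangent from V: Q = (-38.14, 3.561).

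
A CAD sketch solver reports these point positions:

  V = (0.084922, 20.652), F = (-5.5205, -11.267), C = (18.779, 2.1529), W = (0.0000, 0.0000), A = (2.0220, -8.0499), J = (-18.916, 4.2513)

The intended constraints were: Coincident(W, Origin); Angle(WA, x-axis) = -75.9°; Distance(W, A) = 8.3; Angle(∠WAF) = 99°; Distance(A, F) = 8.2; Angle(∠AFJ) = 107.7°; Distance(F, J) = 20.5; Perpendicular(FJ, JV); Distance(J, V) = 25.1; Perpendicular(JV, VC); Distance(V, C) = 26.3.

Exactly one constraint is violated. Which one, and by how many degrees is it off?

Perpendicular(JV, VC) — off by 4.50°.

W = (0.00, 0.00) ✓; WA at -75.90° ✓; |WA| = 8.300 ✓; ∠WAF = 99.00° ✓; |AF| = 8.200 ✓; ∠AFJ = 107.7° ✓; |FJ| = 20.50 ✓; ∠(FJ, JV) = 90.00° ✓; |JV| = 25.10 ✓; ∠(JV, VC) = 85.50° ✗; |VC| = 26.30 ✓.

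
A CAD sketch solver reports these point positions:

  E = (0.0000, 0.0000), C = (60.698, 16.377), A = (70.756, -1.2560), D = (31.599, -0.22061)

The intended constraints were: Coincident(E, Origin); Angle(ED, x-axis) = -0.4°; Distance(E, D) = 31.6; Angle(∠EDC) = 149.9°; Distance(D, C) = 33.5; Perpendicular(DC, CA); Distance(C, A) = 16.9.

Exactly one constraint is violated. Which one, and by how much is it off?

Distance(C, A) = 16.9 — off by 3.40.

E = (0.00, 0.00) ✓; ED at -0.4000° ✓; |ED| = 31.60 ✓; ∠EDC = 149.9° ✓; |DC| = 33.50 ✓; ∠(DC, CA) = 90.00° ✓; |CA| = 20.30 ✗.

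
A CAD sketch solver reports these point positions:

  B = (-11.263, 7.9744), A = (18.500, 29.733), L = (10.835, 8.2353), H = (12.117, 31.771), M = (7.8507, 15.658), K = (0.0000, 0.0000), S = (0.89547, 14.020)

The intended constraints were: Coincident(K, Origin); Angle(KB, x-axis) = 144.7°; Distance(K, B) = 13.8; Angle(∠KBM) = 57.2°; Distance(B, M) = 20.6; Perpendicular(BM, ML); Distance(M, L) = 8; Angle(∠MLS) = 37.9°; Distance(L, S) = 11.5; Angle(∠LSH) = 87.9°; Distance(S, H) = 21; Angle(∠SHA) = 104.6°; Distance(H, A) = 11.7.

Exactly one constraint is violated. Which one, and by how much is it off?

Distance(H, A) = 11.7 — off by 5.00.

K = (0.00, 0.00) ✓; KB at 144.7° ✓; |KB| = 13.80 ✓; ∠KBM = 57.20° ✓; |BM| = 20.60 ✓; ∠(BM, ML) = 90.00° ✓; |ML| = 8.000 ✓; ∠MLS = 37.90° ✓; |LS| = 11.50 ✓; ∠LSH = 87.90° ✓; |SH| = 21.00 ✓; ∠SHA = 104.6° ✓; |HA| = 6.700 ✗.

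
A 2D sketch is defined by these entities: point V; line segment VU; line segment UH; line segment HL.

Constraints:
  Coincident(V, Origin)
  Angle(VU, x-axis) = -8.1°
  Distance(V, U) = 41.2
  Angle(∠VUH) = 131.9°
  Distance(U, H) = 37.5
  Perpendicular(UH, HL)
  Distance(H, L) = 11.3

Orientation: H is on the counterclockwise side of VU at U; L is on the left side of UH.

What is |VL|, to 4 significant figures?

67.84

V is at the origin; VU runs at -8.1° with length 41.2, so U = 41.2·(cos -8.1°, sin -8.1°) = (40.79, -5.805). ∠VUH = 131.9°, so UH runs at -8.1° + (180° − 131.9°) = 40.00° from the x-axis; with |UH| = 37.5, H = U + 37.5·(cos 40.00°, sin 40.00°) = (69.52, 18.30). UH ⟂ HL; with |HL| = 11.3 on the left of UH, L = H + 11.3·(-0.6428, 0.7660) = (62.25, 26.96). Then |VL| = |L − V| = 67.84.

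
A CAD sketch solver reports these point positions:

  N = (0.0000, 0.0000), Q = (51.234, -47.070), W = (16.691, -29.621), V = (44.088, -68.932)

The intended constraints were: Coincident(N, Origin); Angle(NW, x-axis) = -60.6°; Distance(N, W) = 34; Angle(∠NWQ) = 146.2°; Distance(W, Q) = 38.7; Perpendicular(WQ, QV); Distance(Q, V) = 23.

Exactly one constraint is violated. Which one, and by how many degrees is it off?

Perpendicular(WQ, QV) — off by 8.70°.

N = (0.00, 0.00) ✓; NW at -60.60° ✓; |NW| = 34.00 ✓; ∠NWQ = 146.2° ✓; |WQ| = 38.70 ✓; ∠(WQ, QV) = 81.30° ✗; |QV| = 23.00 ✓.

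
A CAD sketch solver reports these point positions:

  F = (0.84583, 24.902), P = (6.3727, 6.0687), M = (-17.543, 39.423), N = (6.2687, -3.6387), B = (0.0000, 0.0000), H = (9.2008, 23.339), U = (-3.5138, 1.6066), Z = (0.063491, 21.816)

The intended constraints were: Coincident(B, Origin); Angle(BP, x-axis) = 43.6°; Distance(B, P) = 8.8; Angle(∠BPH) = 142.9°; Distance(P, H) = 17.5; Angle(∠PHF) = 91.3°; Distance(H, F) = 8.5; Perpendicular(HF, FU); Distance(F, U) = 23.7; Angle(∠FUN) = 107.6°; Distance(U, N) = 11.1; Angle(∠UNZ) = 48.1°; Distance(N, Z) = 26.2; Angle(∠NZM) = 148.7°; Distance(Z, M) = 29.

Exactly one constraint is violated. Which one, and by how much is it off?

Distance(Z, M) = 29 — off by 4.10.

B = (0.00, 0.00) ✓; BP at 43.60° ✓; |BP| = 8.800 ✓; ∠BPH = 142.9° ✓; |PH| = 17.50 ✓; ∠PHF = 91.30° ✓; |HF| = 8.500 ✓; ∠(HF, FU) = 90.00° ✓; |FU| = 23.70 ✓; ∠FUN = 107.6° ✓; |UN| = 11.10 ✓; ∠UNZ = 48.10° ✓; |NZ| = 26.20 ✓; ∠NZM = 148.7° ✓; |ZM| = 24.90 ✗.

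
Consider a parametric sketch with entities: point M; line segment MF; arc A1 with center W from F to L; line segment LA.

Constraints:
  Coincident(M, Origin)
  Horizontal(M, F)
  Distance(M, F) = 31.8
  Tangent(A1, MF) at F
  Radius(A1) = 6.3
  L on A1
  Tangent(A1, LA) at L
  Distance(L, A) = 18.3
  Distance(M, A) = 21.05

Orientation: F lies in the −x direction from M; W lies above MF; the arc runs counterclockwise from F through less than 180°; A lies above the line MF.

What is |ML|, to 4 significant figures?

27.32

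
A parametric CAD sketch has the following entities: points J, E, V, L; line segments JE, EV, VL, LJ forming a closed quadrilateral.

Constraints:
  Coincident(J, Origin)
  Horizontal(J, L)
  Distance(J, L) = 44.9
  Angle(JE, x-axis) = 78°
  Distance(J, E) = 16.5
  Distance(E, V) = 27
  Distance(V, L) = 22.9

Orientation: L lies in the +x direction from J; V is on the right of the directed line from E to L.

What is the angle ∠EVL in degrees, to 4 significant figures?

126.0°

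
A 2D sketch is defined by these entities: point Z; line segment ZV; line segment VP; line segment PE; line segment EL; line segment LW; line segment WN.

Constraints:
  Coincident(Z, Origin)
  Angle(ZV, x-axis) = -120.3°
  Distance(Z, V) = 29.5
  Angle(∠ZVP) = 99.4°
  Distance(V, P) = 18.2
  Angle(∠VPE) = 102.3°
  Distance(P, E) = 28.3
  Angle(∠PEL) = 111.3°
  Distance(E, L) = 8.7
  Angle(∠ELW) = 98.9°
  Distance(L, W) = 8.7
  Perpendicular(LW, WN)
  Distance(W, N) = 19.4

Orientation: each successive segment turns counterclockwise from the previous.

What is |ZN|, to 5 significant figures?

34.275

Z is at the origin; ZV runs at -120.3° with length 29.5, so V = (-14.884, -25.470). ∠ZVP = 99.4° gives VP at -39.700° from the x-axis; with |VP| = 18.2, P = (-0.88049, -37.096). ∠VPE = 102.3° gives PE at 38.000° from the x-axis; with |PE| = 28.3, E = (21.420, -19.673). ∠PEL = 111.3° gives EL at 106.70° from the x-axis; with |EL| = 8.7, L = (18.920, -11.339). ∠ELW = 98.9° gives LW at -172.20° from the x-axis; with |LW| = 8.7, W = (10.301, -12.520). LW ⟂ WN, so WN runs at -82.200°; with |WN| = 19.4, N = (12.934, -31.741). Then |ZN| = |N − Z| = 34.275.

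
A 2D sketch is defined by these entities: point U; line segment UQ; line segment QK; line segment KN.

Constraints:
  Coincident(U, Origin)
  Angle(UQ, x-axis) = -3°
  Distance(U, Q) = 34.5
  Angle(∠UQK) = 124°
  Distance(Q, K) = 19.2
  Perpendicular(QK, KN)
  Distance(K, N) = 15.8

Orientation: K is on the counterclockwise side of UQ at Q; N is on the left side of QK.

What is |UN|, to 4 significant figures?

40.57

∠UQK = 124.0°, so QK runs at -3.0° + (180° − 124.0°) = 53.00° from the x-axis; with |QK| = 19.2, K = Q + 19.2·(cos 53.00°, sin 53.00°) = (46.01, 13.53). The perpendicularity gives KN at right angles to QK; with |KN| = 15.8 on the left of QK, N = K + 15.8·(-0.7986, 0.6018) = (33.39, 23.04). Then |UN| = |N − U| = 40.57.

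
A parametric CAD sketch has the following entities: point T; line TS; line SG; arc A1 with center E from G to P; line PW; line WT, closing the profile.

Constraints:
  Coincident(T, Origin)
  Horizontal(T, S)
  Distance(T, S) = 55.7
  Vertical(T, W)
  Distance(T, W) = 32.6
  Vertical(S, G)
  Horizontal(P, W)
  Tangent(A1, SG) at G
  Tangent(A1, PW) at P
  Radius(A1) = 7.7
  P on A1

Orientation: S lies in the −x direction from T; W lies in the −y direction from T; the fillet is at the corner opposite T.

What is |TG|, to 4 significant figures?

61.01

T is at the origin; TS is horizontal with |TS| = 55.7 and S on the −x side, so S = (-55.70, 0.000). TW is vertical with |TW| = 32.6 and W on the −y side, so W = (0.000, -32.60). The virtual corner opposite T is at (-55.70, -32.60). Tangency of A1 to SG means the radius EG is perpendicular to SG and the tangent condition forces EP to be normal to PW, with radius 7.7, so the center E sits 7.7 in from both sides at E = (-48.00, -24.90). That places the tangent points at G = (-55.70, -24.90) on SG and P = (-48.00, -32.60) on PW. Then |TG| = |G − T| = 61.01.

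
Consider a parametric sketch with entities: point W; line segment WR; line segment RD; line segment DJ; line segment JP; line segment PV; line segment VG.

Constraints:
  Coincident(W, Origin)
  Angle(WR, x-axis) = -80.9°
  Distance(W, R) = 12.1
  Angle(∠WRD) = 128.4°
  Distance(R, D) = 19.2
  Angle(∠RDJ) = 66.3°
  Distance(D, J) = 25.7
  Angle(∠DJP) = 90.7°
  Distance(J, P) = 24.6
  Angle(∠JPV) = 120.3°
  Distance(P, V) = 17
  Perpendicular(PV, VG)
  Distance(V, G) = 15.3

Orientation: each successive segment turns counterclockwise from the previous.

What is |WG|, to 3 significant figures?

15.9

∠JPV = 120.3° gives PV at -127° from the x-axis; with |PV| = 17.0, V = (-13.4, -6.71). The perpendicularity gives VG at right angles to PV, so VG runs at -36.6°; with |VG| = 15.3, G = (-1.14, -15.8). Then |WG| = |G − W| = 15.9.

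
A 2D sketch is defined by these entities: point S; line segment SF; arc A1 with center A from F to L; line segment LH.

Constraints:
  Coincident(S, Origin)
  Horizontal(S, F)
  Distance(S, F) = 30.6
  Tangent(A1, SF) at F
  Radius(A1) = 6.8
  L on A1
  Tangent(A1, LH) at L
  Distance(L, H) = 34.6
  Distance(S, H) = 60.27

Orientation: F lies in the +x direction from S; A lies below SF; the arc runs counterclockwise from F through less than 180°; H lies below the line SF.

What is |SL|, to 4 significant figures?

27.54

S is at the origin; SF is horizontal with |SF| = 30.6 and F on the +x side, so F = (30.60, 0.000). Tangency of A1 to SF means the radius AF is perpendicular to SF, so A = F + (0, -6.8) = (30.60, -6.800). Since AL ⟂ LH (tangency), |AH| = √(6.8² + 34.6²) = 35.26 regardless of where L sits on A1. So H lies on both circle(S, 60.27) and circle(A, 35.26); the below-SF intersection is H = (46.60, -38.22). L is the foot of the tangent from H: L = (25.25, -11.00).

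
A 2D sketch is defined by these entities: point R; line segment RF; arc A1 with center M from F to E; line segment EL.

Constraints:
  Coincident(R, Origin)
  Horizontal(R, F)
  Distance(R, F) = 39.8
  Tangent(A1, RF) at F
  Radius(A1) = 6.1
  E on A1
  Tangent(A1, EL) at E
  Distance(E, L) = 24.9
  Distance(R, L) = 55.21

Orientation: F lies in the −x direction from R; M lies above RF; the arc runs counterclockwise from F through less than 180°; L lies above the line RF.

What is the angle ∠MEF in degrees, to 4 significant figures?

31.53°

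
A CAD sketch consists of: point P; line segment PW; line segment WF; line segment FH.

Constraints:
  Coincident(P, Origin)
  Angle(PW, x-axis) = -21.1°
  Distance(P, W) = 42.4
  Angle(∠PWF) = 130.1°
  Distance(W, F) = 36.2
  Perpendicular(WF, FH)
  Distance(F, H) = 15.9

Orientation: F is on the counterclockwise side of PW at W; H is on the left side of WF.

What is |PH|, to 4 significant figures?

65.63

∠PWF = 130.1°, so WF runs at -21.1° + (180° − 130.1°) = 28.80° from the x-axis; with |WF| = 36.2, F = W + 36.2·(cos 28.80°, sin 28.80°) = (71.28, 2.176). WF ⟂ FH; with |FH| = 15.9 on the left of WF, H = F + 15.9·(-0.4818, 0.8763) = (63.62, 16.11). Then |PH| = |H − P| = 65.63.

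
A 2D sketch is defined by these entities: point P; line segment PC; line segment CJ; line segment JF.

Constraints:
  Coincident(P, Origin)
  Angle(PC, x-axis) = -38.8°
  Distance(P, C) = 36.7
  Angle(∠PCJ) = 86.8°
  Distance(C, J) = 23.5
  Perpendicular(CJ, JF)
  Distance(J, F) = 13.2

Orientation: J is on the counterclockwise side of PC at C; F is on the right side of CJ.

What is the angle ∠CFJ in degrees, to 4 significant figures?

60.68°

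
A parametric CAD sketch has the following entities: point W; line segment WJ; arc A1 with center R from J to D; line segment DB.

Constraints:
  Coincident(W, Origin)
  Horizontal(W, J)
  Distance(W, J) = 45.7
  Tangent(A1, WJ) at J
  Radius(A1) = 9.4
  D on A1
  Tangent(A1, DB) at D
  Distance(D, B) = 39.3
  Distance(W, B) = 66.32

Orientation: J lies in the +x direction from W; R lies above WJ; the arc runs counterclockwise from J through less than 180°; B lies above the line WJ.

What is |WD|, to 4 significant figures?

56.03

Checks: |WJ| = 45.70 ✓; |RD| = 9.400 ✓; ∠(RD, DB) = 90.00° ✓; |DB| = 39.30 ✓; |WB| = 66.32 ✓.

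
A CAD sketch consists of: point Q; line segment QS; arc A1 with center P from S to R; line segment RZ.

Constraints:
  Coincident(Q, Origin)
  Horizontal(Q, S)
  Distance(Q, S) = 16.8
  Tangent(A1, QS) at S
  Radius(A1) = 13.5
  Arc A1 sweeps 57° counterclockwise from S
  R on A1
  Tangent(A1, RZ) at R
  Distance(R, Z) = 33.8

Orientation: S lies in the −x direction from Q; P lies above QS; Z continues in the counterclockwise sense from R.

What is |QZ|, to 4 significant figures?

36.84

Q is at the origin; Q and S share the same y with |QS| = 16.8 and S on the −x side, so S = (-16.80, 0.000). The tangent condition forces PS to be normal to QS, so P = S + (0, 13.5) = (-16.80, 13.50). On A1, S sits at bearing -90° from P; a 57° counterclockwise sweep puts R at bearing -33°, so R = P + 13.5·(cos -33°, sin -33°) = (-5.478, 6.147). A1 meets RZ tangentially, so PR is at right angles to RZ, so RZ runs along (−sin -33°, cos -33°); with |RZ| = 33.8, Z = (12.93, 34.49). Then |QZ| = |Z − Q| = 36.84.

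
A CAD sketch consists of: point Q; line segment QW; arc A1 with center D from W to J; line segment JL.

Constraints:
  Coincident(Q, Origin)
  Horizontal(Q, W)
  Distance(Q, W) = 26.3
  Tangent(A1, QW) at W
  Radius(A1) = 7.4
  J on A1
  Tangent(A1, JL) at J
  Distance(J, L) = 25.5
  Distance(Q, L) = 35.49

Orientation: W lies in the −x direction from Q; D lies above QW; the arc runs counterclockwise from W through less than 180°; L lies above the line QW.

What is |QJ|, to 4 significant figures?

20.03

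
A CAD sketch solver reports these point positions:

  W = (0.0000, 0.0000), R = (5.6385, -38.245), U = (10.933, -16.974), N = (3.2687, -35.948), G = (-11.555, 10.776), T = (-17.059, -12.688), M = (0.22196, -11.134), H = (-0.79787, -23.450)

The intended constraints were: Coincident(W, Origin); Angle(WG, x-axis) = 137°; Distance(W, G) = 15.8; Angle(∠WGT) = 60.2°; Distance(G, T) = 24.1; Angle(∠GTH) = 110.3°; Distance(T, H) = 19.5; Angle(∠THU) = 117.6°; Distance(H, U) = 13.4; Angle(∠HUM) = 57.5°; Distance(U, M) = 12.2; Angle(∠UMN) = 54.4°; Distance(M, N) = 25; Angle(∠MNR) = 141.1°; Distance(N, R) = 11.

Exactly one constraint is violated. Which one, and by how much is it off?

Distance(N, R) = 11 — off by 7.70.

W = (0.00, 0.00) ✓; WG at 137.0° ✓; |WG| = 15.80 ✓; ∠WGT = 60.20° ✓; |GT| = 24.10 ✓; ∠GTH = 110.3° ✓; |TH| = 19.50 ✓; ∠THU = 117.6° ✓; |HU| = 13.40 ✓; ∠HUM = 57.50° ✓; |UM| = 12.20 ✓; ∠UMN = 54.40° ✓; |MN| = 25.00 ✓; ∠MNR = 141.1° ✓; |NR| = 3.300 ✗.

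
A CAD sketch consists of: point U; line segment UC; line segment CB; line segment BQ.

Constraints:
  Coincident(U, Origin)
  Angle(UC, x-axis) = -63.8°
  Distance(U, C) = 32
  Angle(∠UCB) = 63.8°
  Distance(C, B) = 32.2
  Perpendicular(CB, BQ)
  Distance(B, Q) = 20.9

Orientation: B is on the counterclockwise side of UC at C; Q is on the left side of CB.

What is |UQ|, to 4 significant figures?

19.69

∠UCB = 63.8°, so CB runs at -63.8° + (180° − 63.8°) = 52.40° from the x-axis; with |CB| = 32.2, B = C + 32.2·(cos 52.40°, sin 52.40°) = (33.77, -3.201). The perpendicularity gives BQ at right angles to CB; with |BQ| = 20.9 on the left of CB, Q = B + 20.9·(-0.7923, 0.6101) = (17.22, 9.551). Then |UQ| = |Q − U| = 19.69.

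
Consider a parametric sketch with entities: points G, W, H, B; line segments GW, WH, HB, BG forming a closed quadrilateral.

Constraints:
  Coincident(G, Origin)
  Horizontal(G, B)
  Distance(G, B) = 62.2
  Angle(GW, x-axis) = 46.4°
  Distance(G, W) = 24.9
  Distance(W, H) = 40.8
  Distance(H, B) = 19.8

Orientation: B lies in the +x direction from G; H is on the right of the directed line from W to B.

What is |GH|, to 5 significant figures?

47.094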